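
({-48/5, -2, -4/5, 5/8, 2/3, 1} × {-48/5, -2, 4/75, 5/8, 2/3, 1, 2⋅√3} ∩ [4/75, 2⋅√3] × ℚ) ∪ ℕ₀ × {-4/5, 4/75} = (ℕ₀ × {-4/5, 4/75}) ∪ ({5/8, 2/3, 1} × {-48/5, -2, 4/75, 5/8, 2/3, 1})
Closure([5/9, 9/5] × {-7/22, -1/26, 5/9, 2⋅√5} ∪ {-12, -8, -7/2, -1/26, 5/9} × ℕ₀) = ({-12, -8, -7/2, -1/26, 5/9} × ℕ₀) ∪ ([5/9, 9/5] × {-7/22, -1/26, 5/9, 2⋅√5})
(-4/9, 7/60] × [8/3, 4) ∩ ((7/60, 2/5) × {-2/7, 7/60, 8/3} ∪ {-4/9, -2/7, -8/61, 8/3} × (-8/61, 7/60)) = ∅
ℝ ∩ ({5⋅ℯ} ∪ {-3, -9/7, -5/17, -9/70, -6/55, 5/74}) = {-3, -9/7, -5/17, -9/70, -6/55, 5/74, 5⋅ℯ}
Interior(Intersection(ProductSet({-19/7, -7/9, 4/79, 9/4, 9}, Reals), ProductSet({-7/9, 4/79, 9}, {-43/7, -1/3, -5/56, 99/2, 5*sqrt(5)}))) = EmptySet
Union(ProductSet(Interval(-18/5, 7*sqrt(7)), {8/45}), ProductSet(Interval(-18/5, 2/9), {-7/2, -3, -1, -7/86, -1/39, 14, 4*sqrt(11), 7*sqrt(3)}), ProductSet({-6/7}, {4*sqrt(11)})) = Union(ProductSet(Interval(-18/5, 2/9), {-7/2, -3, -1, -7/86, -1/39, 14, 4*sqrt(11), 7*sqrt(3)}), ProductSet(Interval(-18/5, 7*sqrt(7)), {8/45}))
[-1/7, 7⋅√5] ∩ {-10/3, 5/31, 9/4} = {5/31, 9/4}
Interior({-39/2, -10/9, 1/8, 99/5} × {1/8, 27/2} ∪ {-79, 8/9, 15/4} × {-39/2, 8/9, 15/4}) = ∅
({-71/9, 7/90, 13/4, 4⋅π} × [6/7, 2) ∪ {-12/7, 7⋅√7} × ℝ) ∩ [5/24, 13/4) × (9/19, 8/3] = ∅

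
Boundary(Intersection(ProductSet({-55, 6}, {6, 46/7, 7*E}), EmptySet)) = EmptySet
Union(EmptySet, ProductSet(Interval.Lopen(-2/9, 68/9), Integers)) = ProductSet(Interval.Lopen(-2/9, 68/9), Integers)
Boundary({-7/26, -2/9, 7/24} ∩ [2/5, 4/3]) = ∅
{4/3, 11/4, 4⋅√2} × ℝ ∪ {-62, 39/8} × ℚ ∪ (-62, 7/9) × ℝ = ({-62, 39/8} × ℚ) ∪ (((-62, 7/9) ∪ {4/3, 11/4, 4⋅√2}) × ℝ)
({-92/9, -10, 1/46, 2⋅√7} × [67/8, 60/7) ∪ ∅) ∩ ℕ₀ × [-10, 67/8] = ∅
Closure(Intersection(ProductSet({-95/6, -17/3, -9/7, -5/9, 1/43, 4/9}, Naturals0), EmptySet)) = EmptySet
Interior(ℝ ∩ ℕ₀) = ∅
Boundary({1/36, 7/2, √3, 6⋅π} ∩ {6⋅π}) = {6⋅π}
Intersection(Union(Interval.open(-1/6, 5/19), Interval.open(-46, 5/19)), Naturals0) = Range(0, 1, 1)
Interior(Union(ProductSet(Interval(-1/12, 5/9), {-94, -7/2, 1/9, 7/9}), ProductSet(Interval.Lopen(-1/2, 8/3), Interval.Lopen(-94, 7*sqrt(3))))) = ProductSet(Interval.open(-1/2, 8/3), Interval.open(-94, 7*sqrt(3)))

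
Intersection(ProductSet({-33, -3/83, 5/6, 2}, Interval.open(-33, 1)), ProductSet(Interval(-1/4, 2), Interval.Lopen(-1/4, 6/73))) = ProductSet({-3/83, 5/6, 2}, Interval.Lopen(-1/4, 6/73))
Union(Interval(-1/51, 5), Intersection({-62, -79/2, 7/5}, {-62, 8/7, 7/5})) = Union({-62}, Interval(-1/51, 5))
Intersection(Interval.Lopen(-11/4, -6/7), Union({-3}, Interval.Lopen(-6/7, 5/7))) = EmptySet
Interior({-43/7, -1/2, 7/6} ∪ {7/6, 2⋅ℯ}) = ∅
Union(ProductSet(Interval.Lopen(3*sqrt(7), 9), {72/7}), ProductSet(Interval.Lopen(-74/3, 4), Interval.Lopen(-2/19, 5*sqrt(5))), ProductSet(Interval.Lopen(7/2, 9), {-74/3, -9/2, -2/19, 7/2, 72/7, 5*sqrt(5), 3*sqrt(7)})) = Union(ProductSet(Interval.Lopen(-74/3, 4), Interval.Lopen(-2/19, 5*sqrt(5))), ProductSet(Interval.Lopen(7/2, 9), {-74/3, -9/2, -2/19, 7/2, 72/7, 5*sqrt(5), 3*sqrt(7)}))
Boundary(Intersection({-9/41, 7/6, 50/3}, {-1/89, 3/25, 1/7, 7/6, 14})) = {7/6}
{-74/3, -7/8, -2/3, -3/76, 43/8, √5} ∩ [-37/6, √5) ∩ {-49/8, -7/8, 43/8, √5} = {-7/8}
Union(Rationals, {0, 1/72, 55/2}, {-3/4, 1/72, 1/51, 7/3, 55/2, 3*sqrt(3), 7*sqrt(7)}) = Union({3*sqrt(3), 7*sqrt(7)}, Rationals)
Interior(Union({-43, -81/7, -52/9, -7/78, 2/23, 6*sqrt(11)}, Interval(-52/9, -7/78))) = Interval.open(-52/9, -7/78)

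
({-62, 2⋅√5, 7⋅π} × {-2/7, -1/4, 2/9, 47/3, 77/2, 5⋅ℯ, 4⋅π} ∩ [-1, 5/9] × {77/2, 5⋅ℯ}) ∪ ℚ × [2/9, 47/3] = ℚ × [2/9, 47/3]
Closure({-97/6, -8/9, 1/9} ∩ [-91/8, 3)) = {-8/9, 1/9}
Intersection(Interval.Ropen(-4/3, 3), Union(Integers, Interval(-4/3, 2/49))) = Union(Interval(-4/3, 2/49), Range(-1, 3, 1))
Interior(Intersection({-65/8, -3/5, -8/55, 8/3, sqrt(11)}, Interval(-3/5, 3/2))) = EmptySet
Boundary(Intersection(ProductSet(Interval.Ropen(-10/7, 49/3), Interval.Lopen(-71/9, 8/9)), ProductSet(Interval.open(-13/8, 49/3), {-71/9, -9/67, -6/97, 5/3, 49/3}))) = ProductSet(Interval(-10/7, 49/3), {-9/67, -6/97})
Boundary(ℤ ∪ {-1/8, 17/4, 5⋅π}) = ℤ ∪ {-1/8, 17/4, 5⋅π}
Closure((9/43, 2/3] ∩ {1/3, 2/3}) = {1/3, 2/3}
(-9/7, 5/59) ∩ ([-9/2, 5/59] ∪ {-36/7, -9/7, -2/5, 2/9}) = (-9/7, 5/59)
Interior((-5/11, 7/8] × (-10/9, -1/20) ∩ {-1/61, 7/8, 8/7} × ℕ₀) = ∅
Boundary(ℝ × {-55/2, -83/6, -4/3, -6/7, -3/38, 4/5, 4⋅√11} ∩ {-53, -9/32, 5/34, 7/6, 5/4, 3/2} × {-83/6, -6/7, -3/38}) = {-53, -9/32, 5/34, 7/6, 5/4, 3/2} × {-83/6, -6/7, -3/38}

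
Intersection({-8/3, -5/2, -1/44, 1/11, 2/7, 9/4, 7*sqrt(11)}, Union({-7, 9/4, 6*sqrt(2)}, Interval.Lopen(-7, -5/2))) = {-8/3, -5/2, 9/4}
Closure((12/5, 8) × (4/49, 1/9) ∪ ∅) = ({12/5, 8} × [4/49, 1/9]) ∪ ([12/5, 8] × {4/49, 1/9}) ∪ ((12/5, 8) × (4/49, 1/9))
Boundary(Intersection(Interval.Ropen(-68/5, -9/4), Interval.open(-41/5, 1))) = {-41/5, -9/4}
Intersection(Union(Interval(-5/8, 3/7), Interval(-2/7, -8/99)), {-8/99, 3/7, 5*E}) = {-8/99, 3/7}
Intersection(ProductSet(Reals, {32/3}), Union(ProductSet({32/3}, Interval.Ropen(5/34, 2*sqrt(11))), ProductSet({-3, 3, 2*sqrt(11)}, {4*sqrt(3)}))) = EmptySet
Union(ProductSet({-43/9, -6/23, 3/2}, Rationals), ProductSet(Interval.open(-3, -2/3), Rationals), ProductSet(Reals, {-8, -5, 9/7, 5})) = Union(ProductSet(Reals, {-8, -5, 9/7, 5}), ProductSet(Union({-43/9, -6/23, 3/2}, Interval.open(-3, -2/3)), Rationals))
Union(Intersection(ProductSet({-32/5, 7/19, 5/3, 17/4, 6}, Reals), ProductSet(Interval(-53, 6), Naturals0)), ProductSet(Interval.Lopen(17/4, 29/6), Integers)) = Union(ProductSet({-32/5, 7/19, 5/3, 17/4, 6}, Naturals0), ProductSet(Interval.Lopen(17/4, 29/6), Integers))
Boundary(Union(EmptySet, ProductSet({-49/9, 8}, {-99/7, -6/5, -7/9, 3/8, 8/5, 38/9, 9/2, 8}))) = ProductSet({-49/9, 8}, {-99/7, -6/5, -7/9, 3/8, 8/5, 38/9, 9/2, 8})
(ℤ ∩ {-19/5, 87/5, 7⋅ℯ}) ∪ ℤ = ℤ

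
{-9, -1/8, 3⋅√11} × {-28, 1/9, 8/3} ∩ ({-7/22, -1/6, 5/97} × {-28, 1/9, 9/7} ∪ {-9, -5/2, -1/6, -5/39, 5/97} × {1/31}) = ∅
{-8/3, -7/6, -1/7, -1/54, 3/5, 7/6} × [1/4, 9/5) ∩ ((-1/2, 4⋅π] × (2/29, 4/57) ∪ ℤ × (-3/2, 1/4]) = ∅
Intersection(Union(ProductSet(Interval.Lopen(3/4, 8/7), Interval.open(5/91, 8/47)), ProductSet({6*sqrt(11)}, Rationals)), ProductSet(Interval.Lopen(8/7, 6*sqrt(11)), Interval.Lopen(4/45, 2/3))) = ProductSet({6*sqrt(11)}, Intersection(Interval.Lopen(4/45, 2/3), Rationals))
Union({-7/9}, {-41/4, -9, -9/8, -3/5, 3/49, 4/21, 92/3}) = {-41/4, -9, -9/8, -7/9, -3/5, 3/49, 4/21, 92/3}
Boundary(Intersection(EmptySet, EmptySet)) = EmptySet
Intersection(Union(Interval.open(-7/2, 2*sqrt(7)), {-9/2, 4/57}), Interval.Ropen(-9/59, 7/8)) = Interval.Ropen(-9/59, 7/8)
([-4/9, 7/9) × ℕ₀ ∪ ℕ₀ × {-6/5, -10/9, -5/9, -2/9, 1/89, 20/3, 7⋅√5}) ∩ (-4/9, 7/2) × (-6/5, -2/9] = {0, 1, 2, 3} × {-10/9, -5/9, -2/9}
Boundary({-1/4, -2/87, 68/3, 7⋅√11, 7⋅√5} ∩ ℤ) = ∅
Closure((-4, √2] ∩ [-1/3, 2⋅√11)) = [-1/3, √2]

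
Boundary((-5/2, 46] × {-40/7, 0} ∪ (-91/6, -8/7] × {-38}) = ([-91/6, -8/7] × {-38}) ∪ ([-5/2, 46] × {-40/7, 0})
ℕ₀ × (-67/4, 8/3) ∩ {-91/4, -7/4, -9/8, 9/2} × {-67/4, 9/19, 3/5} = ∅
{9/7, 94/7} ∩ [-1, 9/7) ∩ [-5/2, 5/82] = ∅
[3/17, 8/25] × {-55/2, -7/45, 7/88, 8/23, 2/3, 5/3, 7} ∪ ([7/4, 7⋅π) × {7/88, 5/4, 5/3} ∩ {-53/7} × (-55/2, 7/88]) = [3/17, 8/25] × {-55/2, -7/45, 7/88, 8/23, 2/3, 5/3, 7}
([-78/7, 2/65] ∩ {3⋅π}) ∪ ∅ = ∅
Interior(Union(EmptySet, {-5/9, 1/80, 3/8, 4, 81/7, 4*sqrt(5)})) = EmptySet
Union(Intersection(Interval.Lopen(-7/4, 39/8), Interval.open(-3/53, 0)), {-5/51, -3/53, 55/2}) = Union({-5/51, 55/2}, Interval.Ropen(-3/53, 0))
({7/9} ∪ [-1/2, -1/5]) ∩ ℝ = [-1/2, -1/5] ∪ {7/9}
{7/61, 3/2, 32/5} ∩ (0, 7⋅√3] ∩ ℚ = {7/61, 3/2, 32/5}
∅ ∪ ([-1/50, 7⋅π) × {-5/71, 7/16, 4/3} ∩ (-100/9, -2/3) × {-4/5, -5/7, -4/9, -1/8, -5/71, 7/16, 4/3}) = ∅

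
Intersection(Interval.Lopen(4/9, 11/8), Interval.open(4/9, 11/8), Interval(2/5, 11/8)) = Interval.open(4/9, 11/8)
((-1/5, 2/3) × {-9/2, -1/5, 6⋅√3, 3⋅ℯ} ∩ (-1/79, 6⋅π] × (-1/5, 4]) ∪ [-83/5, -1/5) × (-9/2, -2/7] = [-83/5, -1/5) × (-9/2, -2/7]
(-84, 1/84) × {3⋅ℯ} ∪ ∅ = (-84, 1/84) × {3⋅ℯ}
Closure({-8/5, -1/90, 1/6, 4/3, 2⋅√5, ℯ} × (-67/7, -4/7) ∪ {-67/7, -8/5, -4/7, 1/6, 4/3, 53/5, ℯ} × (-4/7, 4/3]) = ({-67/7, -8/5, -4/7, 1/6, 4/3, 53/5, ℯ} × [-4/7, 4/3]) ∪ ({-8/5, -1/90, 1/6, 4/3, 2⋅√5, ℯ} × [-67/7, -4/7])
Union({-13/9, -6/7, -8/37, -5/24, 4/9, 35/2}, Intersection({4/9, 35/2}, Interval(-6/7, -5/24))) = {-13/9, -6/7, -8/37, -5/24, 4/9, 35/2}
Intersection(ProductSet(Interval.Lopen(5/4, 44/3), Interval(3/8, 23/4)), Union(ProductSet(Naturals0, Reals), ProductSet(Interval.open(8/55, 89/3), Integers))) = Union(ProductSet(Interval.Lopen(5/4, 44/3), Range(1, 6, 1)), ProductSet(Range(2, 15, 1), Interval(3/8, 23/4)))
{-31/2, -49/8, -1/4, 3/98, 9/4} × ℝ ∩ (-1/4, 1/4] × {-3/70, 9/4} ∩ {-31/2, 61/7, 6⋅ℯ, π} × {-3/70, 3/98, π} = ∅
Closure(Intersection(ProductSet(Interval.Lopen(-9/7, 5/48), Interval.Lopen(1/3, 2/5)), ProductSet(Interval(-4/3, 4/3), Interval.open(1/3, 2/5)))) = Union(ProductSet({-9/7, 5/48}, Interval(1/3, 2/5)), ProductSet(Interval(-9/7, 5/48), {1/3, 2/5}), ProductSet(Interval.Lopen(-9/7, 5/48), Interval.open(1/3, 2/5)))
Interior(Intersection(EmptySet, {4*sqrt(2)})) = EmptySet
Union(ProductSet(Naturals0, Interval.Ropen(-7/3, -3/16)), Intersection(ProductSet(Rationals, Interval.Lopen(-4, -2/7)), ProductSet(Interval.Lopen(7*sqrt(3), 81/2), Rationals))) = Union(ProductSet(Intersection(Interval.Lopen(7*sqrt(3), 81/2), Rationals), Intersection(Interval.Lopen(-4, -2/7), Rationals)), ProductSet(Naturals0, Interval.Ropen(-7/3, -3/16)))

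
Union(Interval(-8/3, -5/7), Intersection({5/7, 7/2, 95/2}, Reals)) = Union({5/7, 7/2, 95/2}, Interval(-8/3, -5/7))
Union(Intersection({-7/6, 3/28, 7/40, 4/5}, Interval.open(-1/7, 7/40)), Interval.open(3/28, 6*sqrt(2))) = Interval.Ropen(3/28, 6*sqrt(2))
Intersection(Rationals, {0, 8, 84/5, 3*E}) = {0, 8, 84/5}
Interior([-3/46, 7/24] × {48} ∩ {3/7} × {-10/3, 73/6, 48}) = ∅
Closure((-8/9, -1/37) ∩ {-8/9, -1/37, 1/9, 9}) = ∅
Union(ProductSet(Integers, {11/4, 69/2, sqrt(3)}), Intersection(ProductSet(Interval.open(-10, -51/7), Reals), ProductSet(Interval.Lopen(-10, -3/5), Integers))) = Union(ProductSet(Integers, {11/4, 69/2, sqrt(3)}), ProductSet(Interval.open(-10, -51/7), Integers))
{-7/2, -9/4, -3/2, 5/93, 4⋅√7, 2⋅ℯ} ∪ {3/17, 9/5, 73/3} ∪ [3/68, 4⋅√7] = {-7/2, -9/4, -3/2, 73/3} ∪ [3/68, 4⋅√7]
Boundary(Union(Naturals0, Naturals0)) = Naturals0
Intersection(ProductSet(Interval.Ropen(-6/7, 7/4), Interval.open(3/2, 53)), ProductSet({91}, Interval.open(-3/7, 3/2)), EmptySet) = EmptySet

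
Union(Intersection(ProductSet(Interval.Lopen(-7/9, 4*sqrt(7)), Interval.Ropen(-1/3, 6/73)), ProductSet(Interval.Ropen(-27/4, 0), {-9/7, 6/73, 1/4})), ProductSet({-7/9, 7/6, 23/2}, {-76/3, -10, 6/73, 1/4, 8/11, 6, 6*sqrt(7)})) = ProductSet({-7/9, 7/6, 23/2}, {-76/3, -10, 6/73, 1/4, 8/11, 6, 6*sqrt(7)})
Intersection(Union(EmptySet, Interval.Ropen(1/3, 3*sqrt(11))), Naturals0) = Range(1, 10, 1)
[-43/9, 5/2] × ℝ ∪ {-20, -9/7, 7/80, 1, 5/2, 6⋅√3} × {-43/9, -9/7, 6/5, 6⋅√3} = ([-43/9, 5/2] × ℝ) ∪ ({-20, -9/7, 7/80, 1, 5/2, 6⋅√3} × {-43/9, -9/7, 6/5, 6⋅√3})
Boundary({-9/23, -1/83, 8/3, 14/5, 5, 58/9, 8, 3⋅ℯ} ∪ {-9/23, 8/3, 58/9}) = {-9/23, -1/83, 8/3, 14/5, 5, 58/9, 8, 3⋅ℯ}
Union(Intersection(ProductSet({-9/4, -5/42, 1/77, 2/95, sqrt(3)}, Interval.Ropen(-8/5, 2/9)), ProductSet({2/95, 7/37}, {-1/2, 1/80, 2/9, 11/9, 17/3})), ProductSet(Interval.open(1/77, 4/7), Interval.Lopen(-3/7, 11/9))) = Union(ProductSet({2/95}, {-1/2, 1/80}), ProductSet(Interval.open(1/77, 4/7), Interval.Lopen(-3/7, 11/9)))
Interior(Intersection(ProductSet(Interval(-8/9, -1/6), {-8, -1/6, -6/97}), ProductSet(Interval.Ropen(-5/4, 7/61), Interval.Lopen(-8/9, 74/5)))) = EmptySet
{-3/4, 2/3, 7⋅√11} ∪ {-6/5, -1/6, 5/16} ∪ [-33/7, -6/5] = [-33/7, -6/5] ∪ {-3/4, -1/6, 5/16, 2/3, 7⋅√11}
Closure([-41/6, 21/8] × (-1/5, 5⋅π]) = [-41/6, 21/8] × [-1/5, 5⋅π]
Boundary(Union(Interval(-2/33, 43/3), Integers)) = Union(Complement(Integers, Interval.open(-2/33, 43/3)), {-2/33, 43/3})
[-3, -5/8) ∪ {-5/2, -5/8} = [-3, -5/8]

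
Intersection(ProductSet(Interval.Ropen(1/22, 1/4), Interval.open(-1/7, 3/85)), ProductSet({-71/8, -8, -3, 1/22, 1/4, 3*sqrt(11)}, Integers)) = ProductSet({1/22}, Range(0, 1, 1))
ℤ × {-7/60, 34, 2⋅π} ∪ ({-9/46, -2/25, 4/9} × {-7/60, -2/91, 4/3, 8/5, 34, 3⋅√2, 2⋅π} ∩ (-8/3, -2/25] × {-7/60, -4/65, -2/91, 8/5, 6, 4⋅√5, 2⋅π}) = (ℤ × {-7/60, 34, 2⋅π}) ∪ ({-9/46, -2/25} × {-7/60, -2/91, 8/5, 2⋅π})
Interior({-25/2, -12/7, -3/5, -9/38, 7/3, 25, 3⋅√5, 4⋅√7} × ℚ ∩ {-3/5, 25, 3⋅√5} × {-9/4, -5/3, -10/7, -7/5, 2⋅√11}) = ∅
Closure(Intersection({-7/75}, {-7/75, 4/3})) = {-7/75}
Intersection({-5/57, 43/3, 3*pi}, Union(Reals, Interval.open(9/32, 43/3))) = {-5/57, 43/3, 3*pi}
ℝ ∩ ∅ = ∅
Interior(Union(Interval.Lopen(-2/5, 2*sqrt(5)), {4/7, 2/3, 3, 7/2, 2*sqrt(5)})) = Interval.open(-2/5, 2*sqrt(5))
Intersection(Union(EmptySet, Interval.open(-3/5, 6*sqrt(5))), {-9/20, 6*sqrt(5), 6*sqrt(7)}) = {-9/20}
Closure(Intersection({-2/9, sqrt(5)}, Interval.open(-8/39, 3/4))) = EmptySet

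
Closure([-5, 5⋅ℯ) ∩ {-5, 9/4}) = {-5, 9/4}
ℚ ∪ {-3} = ℚ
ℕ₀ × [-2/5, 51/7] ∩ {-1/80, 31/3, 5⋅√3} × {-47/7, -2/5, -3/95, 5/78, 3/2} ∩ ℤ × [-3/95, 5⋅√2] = ∅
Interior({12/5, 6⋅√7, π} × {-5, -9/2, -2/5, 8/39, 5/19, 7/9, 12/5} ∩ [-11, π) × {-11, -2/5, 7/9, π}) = ∅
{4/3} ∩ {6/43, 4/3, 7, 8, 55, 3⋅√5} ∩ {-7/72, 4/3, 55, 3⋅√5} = {4/3}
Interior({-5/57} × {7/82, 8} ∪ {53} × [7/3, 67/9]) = ∅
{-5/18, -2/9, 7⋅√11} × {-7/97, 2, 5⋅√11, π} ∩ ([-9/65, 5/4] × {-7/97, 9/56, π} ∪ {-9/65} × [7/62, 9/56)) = ∅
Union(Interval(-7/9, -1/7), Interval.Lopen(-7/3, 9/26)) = Interval.Lopen(-7/3, 9/26)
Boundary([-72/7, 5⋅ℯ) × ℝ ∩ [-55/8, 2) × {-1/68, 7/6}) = [-55/8, 2] × {-1/68, 7/6}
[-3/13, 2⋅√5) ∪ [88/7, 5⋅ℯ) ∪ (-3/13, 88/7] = [-3/13, 5⋅ℯ)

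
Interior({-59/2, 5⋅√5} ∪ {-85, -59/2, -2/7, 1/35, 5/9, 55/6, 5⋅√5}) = ∅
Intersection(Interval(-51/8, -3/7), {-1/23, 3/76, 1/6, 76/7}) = EmptySet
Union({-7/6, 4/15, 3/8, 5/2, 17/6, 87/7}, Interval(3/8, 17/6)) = Union({-7/6, 4/15, 87/7}, Interval(3/8, 17/6))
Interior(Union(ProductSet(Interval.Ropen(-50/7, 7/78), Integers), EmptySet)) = EmptySet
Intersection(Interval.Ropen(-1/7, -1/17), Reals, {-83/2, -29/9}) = EmptySet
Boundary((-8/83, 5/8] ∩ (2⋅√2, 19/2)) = ∅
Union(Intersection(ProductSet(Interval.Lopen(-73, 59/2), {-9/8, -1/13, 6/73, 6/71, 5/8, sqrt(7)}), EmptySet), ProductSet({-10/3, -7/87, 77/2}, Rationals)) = ProductSet({-10/3, -7/87, 77/2}, Rationals)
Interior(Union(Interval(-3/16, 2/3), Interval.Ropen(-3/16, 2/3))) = Interval.open(-3/16, 2/3)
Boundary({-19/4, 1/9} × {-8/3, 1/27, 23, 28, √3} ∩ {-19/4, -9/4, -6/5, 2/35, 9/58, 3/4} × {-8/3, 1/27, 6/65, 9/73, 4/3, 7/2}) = {-19/4} × {-8/3, 1/27}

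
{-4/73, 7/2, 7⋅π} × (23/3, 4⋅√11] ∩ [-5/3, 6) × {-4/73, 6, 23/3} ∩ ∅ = ∅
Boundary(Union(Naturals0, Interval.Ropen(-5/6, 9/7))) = Union(Complement(Naturals0, Interval.open(-5/6, 9/7)), {-5/6, 9/7})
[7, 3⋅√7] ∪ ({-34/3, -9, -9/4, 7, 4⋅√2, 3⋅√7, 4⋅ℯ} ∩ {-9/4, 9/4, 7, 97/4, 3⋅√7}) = {-9/4} ∪ [7, 3⋅√7]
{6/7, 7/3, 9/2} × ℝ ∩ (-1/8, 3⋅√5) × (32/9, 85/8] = {6/7, 7/3, 9/2} × (32/9, 85/8]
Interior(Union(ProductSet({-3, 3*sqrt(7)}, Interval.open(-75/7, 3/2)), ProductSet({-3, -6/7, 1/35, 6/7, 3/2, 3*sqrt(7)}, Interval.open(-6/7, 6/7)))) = EmptySet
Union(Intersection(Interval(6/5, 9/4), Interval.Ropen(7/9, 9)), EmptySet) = Interval(6/5, 9/4)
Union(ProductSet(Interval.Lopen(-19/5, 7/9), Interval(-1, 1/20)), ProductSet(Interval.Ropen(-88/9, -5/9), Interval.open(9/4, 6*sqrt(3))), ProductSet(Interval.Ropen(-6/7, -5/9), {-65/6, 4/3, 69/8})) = Union(ProductSet(Interval.Ropen(-88/9, -5/9), Interval.open(9/4, 6*sqrt(3))), ProductSet(Interval.Lopen(-19/5, 7/9), Interval(-1, 1/20)), ProductSet(Interval.Ropen(-6/7, -5/9), {-65/6, 4/3, 69/8}))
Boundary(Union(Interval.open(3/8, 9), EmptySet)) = {3/8, 9}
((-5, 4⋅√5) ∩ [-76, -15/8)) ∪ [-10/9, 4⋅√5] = (-5, -15/8) ∪ [-10/9, 4⋅√5]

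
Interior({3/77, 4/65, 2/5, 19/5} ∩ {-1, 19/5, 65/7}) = ∅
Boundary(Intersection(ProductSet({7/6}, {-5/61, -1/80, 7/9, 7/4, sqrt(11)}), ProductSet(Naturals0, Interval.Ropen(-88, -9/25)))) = EmptySet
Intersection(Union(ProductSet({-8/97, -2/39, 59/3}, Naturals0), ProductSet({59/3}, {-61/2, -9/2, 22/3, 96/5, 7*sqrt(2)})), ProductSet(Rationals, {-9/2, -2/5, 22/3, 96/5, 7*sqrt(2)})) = ProductSet({59/3}, {-9/2, 22/3, 96/5, 7*sqrt(2)})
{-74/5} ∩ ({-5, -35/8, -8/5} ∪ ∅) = ∅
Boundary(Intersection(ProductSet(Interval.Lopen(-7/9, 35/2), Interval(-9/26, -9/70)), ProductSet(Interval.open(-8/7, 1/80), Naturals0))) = EmptySet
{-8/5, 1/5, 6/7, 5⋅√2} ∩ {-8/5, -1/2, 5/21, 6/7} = {-8/5, 6/7}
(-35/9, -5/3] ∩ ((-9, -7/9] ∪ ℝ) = (-35/9, -5/3]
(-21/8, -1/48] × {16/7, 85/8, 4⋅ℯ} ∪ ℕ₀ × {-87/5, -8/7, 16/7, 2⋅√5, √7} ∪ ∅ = ((-21/8, -1/48] × {16/7, 85/8, 4⋅ℯ}) ∪ (ℕ₀ × {-87/5, -8/7, 16/7, 2⋅√5, √7})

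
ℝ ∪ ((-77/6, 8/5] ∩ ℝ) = (-∞, ∞)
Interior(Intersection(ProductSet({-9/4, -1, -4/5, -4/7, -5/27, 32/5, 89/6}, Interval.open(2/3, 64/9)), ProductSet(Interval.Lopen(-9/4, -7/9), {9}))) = EmptySet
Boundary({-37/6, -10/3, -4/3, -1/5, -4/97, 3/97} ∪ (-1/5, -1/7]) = {-37/6, -10/3, -4/3, -1/5, -1/7, -4/97, 3/97}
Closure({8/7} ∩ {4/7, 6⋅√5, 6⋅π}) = ∅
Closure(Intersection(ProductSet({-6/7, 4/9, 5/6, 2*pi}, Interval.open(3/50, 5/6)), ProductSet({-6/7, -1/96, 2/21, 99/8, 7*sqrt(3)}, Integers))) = EmptySet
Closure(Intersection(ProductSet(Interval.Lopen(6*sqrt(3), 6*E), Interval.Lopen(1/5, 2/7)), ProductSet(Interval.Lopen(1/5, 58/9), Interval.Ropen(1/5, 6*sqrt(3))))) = EmptySet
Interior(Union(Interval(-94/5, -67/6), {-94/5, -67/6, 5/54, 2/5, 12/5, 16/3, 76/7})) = Interval.open(-94/5, -67/6)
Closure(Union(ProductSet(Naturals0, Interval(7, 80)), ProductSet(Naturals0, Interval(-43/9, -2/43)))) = ProductSet(Naturals0, Union(Interval(-43/9, -2/43), Interval(7, 80)))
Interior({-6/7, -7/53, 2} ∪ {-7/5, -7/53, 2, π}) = ∅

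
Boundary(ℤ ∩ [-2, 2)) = {-2, -1, 0, 1}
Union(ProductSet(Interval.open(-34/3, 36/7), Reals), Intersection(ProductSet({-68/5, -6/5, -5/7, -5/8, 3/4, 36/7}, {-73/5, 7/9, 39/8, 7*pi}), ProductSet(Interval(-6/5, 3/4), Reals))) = ProductSet(Interval.open(-34/3, 36/7), Reals)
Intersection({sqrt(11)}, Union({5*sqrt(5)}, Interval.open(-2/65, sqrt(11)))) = EmptySet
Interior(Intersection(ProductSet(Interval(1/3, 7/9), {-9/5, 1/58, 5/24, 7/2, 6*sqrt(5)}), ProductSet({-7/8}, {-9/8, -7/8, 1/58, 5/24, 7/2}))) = EmptySet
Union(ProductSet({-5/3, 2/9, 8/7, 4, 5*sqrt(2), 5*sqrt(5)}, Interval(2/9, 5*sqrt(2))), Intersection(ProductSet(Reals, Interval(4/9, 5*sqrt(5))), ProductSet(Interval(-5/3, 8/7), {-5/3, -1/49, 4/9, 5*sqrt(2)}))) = Union(ProductSet({-5/3, 2/9, 8/7, 4, 5*sqrt(2), 5*sqrt(5)}, Interval(2/9, 5*sqrt(2))), ProductSet(Interval(-5/3, 8/7), {4/9, 5*sqrt(2)}))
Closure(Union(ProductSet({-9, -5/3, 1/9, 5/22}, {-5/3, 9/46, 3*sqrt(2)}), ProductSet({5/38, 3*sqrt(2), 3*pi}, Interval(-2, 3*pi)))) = Union(ProductSet({5/38, 3*sqrt(2), 3*pi}, Interval(-2, 3*pi)), ProductSet({-9, -5/3, 1/9, 5/22}, {-5/3, 9/46, 3*sqrt(2)}))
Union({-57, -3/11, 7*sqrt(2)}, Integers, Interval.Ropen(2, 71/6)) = Union({-3/11}, Integers, Interval.Ropen(2, 71/6))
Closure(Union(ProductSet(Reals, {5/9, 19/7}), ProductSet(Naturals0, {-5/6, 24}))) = Union(ProductSet(Naturals0, {-5/6, 24}), ProductSet(Reals, {5/9, 19/7}))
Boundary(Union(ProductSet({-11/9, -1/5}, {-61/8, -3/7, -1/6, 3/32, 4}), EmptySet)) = ProductSet({-11/9, -1/5}, {-61/8, -3/7, -1/6, 3/32, 4})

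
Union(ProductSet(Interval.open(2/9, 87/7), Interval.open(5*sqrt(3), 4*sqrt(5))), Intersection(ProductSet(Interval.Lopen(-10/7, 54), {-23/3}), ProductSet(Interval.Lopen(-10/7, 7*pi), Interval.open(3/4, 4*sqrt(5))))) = ProductSet(Interval.open(2/9, 87/7), Interval.open(5*sqrt(3), 4*sqrt(5)))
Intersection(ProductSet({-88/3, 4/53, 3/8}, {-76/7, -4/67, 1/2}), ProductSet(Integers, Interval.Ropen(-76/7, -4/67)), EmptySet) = EmptySet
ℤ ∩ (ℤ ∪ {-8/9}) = ℤ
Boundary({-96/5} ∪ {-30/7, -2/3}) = {-96/5, -30/7, -2/3}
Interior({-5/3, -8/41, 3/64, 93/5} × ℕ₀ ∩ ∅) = ∅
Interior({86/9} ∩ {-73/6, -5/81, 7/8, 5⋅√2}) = ∅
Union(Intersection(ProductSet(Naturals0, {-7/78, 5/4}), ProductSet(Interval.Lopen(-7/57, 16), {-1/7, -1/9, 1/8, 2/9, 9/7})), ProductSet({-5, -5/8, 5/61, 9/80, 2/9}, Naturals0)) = ProductSet({-5, -5/8, 5/61, 9/80, 2/9}, Naturals0)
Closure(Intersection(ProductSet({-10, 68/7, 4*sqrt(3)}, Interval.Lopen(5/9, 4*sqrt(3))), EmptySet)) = EmptySet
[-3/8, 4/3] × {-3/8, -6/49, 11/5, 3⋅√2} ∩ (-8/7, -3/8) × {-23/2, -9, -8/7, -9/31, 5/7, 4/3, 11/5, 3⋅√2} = ∅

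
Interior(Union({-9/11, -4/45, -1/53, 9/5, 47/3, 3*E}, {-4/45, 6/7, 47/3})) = EmptySet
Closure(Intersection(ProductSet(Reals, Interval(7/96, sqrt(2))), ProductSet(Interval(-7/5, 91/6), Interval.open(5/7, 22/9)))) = ProductSet(Interval(-7/5, 91/6), Interval(5/7, sqrt(2)))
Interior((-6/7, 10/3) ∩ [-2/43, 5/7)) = (-2/43, 5/7)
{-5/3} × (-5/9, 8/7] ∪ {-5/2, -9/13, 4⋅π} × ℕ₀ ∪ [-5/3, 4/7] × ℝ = ([-5/3, 4/7] × ℝ) ∪ ({-5/2, -9/13, 4⋅π} × ℕ₀)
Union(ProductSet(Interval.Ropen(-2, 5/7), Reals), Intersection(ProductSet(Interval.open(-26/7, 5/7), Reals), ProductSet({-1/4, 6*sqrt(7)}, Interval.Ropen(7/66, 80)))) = ProductSet(Interval.Ropen(-2, 5/7), Reals)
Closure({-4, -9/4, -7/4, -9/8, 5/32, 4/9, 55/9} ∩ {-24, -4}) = {-4}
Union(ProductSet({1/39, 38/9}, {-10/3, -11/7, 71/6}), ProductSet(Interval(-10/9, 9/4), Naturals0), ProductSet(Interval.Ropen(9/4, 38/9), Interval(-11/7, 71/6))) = Union(ProductSet({1/39, 38/9}, {-10/3, -11/7, 71/6}), ProductSet(Interval(-10/9, 9/4), Naturals0), ProductSet(Interval.Ropen(9/4, 38/9), Interval(-11/7, 71/6)))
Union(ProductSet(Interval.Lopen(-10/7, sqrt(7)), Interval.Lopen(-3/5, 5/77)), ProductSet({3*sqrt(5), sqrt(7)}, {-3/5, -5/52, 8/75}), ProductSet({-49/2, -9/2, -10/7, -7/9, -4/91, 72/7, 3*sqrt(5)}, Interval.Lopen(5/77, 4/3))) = Union(ProductSet({3*sqrt(5), sqrt(7)}, {-3/5, -5/52, 8/75}), ProductSet({-49/2, -9/2, -10/7, -7/9, -4/91, 72/7, 3*sqrt(5)}, Interval.Lopen(5/77, 4/3)), ProductSet(Interval.Lopen(-10/7, sqrt(7)), Interval.Lopen(-3/5, 5/77)))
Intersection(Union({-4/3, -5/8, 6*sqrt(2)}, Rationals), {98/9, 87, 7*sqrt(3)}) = {98/9, 87}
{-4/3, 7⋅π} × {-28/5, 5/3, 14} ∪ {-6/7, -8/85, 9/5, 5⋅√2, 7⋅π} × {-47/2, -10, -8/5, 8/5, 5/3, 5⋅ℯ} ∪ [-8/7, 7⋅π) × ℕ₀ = ([-8/7, 7⋅π) × ℕ₀) ∪ ({-4/3, 7⋅π} × {-28/5, 5/3, 14}) ∪ ({-6/7, -8/85, 9/5, 5⋅√2, 7⋅π} × {-47/2, -10, -8/5, 8/5, 5/3, 5⋅ℯ})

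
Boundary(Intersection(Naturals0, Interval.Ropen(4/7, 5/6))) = EmptySet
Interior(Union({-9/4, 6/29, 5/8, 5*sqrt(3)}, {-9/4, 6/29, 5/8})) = EmptySet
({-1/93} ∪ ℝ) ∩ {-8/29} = {-8/29}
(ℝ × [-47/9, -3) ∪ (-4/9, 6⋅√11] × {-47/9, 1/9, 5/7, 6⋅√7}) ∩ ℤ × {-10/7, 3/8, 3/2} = ∅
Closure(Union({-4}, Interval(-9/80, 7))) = Union({-4}, Interval(-9/80, 7))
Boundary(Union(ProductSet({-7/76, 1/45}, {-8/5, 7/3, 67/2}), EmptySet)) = ProductSet({-7/76, 1/45}, {-8/5, 7/3, 67/2})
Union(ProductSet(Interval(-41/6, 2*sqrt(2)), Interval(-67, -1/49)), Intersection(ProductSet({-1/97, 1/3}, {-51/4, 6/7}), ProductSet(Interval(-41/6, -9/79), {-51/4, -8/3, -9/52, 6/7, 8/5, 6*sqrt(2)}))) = ProductSet(Interval(-41/6, 2*sqrt(2)), Interval(-67, -1/49))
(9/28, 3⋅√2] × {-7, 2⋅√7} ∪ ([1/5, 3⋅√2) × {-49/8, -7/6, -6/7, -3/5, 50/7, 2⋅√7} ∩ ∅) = (9/28, 3⋅√2] × {-7, 2⋅√7}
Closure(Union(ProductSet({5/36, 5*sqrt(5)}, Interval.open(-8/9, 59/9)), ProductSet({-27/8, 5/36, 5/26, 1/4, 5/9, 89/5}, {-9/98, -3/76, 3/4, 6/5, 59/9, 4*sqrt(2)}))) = Union(ProductSet({5/36, 5*sqrt(5)}, Interval(-8/9, 59/9)), ProductSet({-27/8, 5/36, 5/26, 1/4, 5/9, 89/5}, {-9/98, -3/76, 3/4, 6/5, 59/9, 4*sqrt(2)}))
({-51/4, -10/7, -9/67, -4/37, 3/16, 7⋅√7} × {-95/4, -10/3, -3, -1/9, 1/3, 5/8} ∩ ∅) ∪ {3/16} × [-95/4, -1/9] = {3/16} × [-95/4, -1/9]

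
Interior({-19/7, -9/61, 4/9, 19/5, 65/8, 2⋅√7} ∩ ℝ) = ∅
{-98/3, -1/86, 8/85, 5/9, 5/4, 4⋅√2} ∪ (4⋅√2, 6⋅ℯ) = {-98/3, -1/86, 8/85, 5/9, 5/4} ∪ [4⋅√2, 6⋅ℯ)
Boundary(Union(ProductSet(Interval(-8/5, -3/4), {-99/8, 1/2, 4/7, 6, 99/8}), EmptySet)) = ProductSet(Interval(-8/5, -3/4), {-99/8, 1/2, 4/7, 6, 99/8})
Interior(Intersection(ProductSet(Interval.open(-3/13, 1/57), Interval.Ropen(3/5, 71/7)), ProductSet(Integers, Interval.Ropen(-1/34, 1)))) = EmptySet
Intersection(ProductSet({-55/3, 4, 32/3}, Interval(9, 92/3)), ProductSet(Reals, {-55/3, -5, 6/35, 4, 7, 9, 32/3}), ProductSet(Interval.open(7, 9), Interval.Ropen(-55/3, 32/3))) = EmptySet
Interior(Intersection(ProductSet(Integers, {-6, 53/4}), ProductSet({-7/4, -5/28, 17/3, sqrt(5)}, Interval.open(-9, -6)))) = EmptySet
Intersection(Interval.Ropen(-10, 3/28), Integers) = Range(-10, 1, 1)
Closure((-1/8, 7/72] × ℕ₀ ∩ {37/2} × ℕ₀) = ∅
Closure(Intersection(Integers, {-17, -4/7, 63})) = {-17, 63}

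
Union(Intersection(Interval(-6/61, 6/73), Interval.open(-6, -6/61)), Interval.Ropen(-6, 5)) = Interval.Ropen(-6, 5)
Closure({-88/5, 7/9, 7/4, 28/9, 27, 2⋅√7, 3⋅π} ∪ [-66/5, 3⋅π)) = {-88/5, 27} ∪ [-66/5, 3⋅π]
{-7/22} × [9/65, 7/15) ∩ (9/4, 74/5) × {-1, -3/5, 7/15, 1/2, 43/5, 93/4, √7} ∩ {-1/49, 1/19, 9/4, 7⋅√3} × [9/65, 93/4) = ∅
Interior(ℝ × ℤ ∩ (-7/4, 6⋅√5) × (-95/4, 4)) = ∅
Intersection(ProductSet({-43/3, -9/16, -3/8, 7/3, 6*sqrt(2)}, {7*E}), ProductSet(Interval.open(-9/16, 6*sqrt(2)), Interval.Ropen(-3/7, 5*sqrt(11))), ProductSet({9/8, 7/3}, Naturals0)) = EmptySet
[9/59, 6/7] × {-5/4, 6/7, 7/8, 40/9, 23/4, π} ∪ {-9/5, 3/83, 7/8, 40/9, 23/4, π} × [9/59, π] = ({-9/5, 3/83, 7/8, 40/9, 23/4, π} × [9/59, π]) ∪ ([9/59, 6/7] × {-5/4, 6/7, 7/8, 40/9, 23/4, π})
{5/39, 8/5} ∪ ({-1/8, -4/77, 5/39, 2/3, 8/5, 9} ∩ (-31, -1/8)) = {5/39, 8/5}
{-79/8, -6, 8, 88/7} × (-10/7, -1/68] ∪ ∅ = {-79/8, -6, 8, 88/7} × (-10/7, -1/68]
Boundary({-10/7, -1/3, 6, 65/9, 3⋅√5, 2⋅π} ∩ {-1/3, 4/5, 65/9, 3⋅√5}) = {-1/3, 65/9, 3⋅√5}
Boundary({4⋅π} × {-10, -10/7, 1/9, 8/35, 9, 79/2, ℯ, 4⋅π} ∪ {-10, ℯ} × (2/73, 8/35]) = ({-10, ℯ} × [2/73, 8/35]) ∪ ({4⋅π} × {-10, -10/7, 1/9, 8/35, 9, 79/2, ℯ, 4⋅π})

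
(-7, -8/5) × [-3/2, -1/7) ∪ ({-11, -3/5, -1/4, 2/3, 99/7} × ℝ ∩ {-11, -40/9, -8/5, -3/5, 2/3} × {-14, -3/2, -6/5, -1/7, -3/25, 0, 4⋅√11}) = ((-7, -8/5) × [-3/2, -1/7)) ∪ ({-11, -3/5, 2/3} × {-14, -3/2, -6/5, -1/7, -3/25, 0, 4⋅√11})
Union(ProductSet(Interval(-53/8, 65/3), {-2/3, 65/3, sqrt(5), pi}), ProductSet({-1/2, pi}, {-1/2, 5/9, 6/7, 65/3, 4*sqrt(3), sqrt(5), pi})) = Union(ProductSet({-1/2, pi}, {-1/2, 5/9, 6/7, 65/3, 4*sqrt(3), sqrt(5), pi}), ProductSet(Interval(-53/8, 65/3), {-2/3, 65/3, sqrt(5), pi}))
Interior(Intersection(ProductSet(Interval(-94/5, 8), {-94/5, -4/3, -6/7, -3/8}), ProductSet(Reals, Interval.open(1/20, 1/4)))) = EmptySet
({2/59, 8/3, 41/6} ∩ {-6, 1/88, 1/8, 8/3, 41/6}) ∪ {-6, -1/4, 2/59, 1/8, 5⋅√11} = {-6, -1/4, 2/59, 1/8, 8/3, 41/6, 5⋅√11}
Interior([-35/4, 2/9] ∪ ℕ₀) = ({0} \ ℕ₀ \ (-35/4, 2/9)) ∪ ((-35/4, 2/9) \ ℕ₀ \ (-35/4, 2/9)) ∪ (ℕ₀ \ ({-35/4, 2/9} ∪ (ℕ₀ \ (-35/4, 2/9)))) ∪ ({0} \ ({-35/4, 2/9} ∪ (ℕ₀ \ (-35/4, 2/9))))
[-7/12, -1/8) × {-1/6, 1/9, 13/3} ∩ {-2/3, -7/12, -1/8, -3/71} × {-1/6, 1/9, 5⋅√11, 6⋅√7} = {-7/12} × {-1/6, 1/9}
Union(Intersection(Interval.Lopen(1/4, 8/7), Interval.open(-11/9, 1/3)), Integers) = Union(Integers, Interval.open(1/4, 1/3))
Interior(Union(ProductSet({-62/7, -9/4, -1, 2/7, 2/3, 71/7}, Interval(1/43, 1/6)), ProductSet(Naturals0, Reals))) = EmptySet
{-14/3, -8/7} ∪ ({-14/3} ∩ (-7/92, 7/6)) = {-14/3, -8/7}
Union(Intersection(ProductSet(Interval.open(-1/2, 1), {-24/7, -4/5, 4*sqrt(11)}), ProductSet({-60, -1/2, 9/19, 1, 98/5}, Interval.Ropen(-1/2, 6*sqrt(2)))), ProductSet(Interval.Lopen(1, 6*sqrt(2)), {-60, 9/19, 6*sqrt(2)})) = ProductSet(Interval.Lopen(1, 6*sqrt(2)), {-60, 9/19, 6*sqrt(2)})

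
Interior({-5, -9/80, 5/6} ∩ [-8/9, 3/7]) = ∅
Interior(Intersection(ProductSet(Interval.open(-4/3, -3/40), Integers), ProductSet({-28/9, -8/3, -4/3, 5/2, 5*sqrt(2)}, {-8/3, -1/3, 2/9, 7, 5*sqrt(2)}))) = EmptySet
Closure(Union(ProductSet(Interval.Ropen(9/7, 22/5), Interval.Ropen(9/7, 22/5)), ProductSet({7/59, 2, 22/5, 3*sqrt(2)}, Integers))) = Union(ProductSet({9/7, 22/5}, Interval(9/7, 22/5)), ProductSet({7/59, 2, 22/5, 3*sqrt(2)}, Integers), ProductSet(Interval(9/7, 22/5), {9/7, 22/5}), ProductSet(Interval.Ropen(9/7, 22/5), Interval.Ropen(9/7, 22/5)))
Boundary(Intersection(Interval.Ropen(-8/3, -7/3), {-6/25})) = EmptySet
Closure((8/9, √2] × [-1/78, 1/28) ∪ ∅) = ({8/9, √2} × [-1/78, 1/28]) ∪ ([8/9, √2] × {-1/78, 1/28}) ∪ ((8/9, √2] × [-1/78, 1/28))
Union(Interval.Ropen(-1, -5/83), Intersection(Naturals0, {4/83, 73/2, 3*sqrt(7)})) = Interval.Ropen(-1, -5/83)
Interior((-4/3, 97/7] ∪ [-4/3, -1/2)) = (-4/3, 97/7)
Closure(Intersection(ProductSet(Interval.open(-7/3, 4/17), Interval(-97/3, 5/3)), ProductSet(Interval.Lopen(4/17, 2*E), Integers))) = EmptySet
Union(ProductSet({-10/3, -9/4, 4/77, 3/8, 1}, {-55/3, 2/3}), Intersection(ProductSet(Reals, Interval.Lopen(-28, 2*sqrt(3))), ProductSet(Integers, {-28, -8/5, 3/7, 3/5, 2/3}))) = Union(ProductSet({-10/3, -9/4, 4/77, 3/8, 1}, {-55/3, 2/3}), ProductSet(Integers, {-8/5, 3/7, 3/5, 2/3}))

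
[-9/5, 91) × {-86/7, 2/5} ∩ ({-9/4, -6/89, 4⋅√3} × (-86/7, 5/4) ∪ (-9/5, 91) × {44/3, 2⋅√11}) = {-6/89, 4⋅√3} × {2/5}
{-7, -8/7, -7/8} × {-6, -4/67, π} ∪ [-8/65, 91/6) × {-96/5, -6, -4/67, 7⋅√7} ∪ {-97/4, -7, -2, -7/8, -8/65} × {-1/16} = ({-7, -8/7, -7/8} × {-6, -4/67, π}) ∪ ({-97/4, -7, -2, -7/8, -8/65} × {-1/16}) ∪ ([-8/65, 91/6) × {-96/5, -6, -4/67, 7⋅√7})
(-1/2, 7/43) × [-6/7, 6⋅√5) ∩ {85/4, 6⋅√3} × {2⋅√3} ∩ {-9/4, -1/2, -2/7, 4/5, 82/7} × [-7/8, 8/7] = ∅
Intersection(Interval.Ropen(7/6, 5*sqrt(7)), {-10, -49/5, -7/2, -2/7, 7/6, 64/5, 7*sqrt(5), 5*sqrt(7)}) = {7/6, 64/5}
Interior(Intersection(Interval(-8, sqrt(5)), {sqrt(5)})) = EmptySet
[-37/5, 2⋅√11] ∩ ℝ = [-37/5, 2⋅√11]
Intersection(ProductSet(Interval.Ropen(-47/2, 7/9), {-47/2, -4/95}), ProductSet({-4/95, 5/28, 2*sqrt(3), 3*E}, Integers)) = EmptySet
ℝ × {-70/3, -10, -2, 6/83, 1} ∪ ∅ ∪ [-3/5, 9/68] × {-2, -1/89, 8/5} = (ℝ × {-70/3, -10, -2, 6/83, 1}) ∪ ([-3/5, 9/68] × {-2, -1/89, 8/5})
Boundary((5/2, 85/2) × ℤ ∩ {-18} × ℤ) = ∅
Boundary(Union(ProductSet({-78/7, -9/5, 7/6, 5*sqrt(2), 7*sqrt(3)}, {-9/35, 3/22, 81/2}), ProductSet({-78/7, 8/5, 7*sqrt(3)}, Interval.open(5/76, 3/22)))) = Union(ProductSet({-78/7, 8/5, 7*sqrt(3)}, Interval(5/76, 3/22)), ProductSet({-78/7, -9/5, 7/6, 5*sqrt(2), 7*sqrt(3)}, {-9/35, 3/22, 81/2}))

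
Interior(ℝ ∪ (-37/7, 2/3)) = (-∞, ∞)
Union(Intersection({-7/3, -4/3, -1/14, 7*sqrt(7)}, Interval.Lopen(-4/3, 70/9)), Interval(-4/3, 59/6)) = Interval(-4/3, 59/6)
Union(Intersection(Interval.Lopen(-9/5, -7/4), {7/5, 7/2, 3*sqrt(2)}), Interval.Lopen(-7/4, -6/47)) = Interval.Lopen(-7/4, -6/47)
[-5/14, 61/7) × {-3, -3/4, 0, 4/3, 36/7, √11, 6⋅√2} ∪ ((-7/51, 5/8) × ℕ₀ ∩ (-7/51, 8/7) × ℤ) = ((-7/51, 5/8) × ℕ₀) ∪ ([-5/14, 61/7) × {-3, -3/4, 0, 4/3, 36/7, √11, 6⋅√2})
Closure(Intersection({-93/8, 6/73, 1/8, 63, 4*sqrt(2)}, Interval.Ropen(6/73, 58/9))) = {6/73, 1/8, 4*sqrt(2)}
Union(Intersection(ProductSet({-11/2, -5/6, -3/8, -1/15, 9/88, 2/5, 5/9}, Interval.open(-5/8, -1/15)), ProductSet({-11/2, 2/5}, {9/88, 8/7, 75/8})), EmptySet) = EmptySet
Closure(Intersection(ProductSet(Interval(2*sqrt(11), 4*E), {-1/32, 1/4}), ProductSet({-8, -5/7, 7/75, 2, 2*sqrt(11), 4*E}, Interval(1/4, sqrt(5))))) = ProductSet({2*sqrt(11), 4*E}, {1/4})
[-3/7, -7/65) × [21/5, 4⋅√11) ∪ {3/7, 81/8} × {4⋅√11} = ({3/7, 81/8} × {4⋅√11}) ∪ ([-3/7, -7/65) × [21/5, 4⋅√11))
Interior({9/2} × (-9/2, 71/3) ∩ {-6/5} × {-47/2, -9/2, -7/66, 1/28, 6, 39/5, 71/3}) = ∅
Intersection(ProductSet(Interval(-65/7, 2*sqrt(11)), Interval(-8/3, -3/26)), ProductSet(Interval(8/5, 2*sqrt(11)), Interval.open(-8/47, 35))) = ProductSet(Interval(8/5, 2*sqrt(11)), Interval.Lopen(-8/47, -3/26))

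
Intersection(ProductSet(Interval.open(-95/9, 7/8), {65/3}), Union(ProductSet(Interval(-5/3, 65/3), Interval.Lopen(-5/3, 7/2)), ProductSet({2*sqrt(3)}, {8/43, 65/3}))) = EmptySet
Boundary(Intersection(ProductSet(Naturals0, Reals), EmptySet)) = EmptySet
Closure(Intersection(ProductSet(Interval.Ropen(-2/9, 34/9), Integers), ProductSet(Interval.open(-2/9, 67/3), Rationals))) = ProductSet(Interval(-2/9, 34/9), Integers)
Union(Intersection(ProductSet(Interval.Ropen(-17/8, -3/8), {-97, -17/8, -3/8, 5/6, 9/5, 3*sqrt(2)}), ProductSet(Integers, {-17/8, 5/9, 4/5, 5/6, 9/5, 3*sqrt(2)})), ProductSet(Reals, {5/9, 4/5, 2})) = Union(ProductSet(Range(-2, 0, 1), {-17/8, 5/6, 9/5, 3*sqrt(2)}), ProductSet(Reals, {5/9, 4/5, 2}))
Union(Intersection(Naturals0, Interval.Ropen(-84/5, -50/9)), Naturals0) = Naturals0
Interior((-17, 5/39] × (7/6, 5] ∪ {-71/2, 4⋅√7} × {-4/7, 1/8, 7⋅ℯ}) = (-17, 5/39) × (7/6, 5)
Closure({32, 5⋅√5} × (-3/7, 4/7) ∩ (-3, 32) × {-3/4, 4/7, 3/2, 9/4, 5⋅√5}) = ∅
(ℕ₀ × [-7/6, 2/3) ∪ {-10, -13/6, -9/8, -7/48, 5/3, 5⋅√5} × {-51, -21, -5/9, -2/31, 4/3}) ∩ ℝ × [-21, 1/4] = (ℕ₀ × [-7/6, 1/4]) ∪ ({-10, -13/6, -9/8, -7/48, 5/3, 5⋅√5} × {-21, -5/9, -2/31})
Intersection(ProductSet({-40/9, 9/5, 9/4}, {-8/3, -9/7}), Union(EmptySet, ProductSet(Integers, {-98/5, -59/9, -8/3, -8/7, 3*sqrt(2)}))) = EmptySet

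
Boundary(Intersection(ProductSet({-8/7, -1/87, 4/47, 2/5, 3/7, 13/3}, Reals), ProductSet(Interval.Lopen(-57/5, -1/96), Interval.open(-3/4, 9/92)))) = ProductSet({-8/7, -1/87}, Interval(-3/4, 9/92))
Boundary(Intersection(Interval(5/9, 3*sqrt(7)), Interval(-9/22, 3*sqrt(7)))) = {5/9, 3*sqrt(7)}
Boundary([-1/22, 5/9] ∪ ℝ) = ∅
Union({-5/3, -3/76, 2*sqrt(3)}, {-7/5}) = {-5/3, -7/5, -3/76, 2*sqrt(3)}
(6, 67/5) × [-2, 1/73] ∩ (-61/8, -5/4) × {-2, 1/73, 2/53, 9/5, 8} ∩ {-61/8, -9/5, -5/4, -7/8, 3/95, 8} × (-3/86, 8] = ∅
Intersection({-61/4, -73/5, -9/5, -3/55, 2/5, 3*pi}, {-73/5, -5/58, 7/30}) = {-73/5}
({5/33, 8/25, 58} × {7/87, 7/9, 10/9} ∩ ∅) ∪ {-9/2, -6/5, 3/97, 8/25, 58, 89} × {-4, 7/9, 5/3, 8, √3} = {-9/2, -6/5, 3/97, 8/25, 58, 89} × {-4, 7/9, 5/3, 8, √3}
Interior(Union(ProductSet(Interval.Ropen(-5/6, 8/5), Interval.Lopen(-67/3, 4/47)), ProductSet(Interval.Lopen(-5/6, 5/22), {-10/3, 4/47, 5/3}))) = ProductSet(Interval.open(-5/6, 8/5), Interval.open(-67/3, 4/47))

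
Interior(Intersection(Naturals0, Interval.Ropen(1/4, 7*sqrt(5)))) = EmptySet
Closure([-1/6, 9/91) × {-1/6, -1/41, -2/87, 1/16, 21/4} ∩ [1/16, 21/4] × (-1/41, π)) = [1/16, 9/91] × {-2/87, 1/16}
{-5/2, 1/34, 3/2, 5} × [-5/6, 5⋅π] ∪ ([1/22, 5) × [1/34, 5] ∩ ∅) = {-5/2, 1/34, 3/2, 5} × [-5/6, 5⋅π]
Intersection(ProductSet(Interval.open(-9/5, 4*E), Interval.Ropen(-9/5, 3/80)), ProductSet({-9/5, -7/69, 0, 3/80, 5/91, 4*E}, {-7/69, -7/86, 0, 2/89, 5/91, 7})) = ProductSet({-7/69, 0, 3/80, 5/91}, {-7/69, -7/86, 0, 2/89})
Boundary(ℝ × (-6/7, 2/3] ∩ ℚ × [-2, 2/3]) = ℝ × [-6/7, 2/3]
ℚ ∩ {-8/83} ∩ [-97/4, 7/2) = {-8/83}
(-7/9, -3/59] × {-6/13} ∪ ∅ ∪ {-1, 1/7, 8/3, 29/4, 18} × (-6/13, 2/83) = ((-7/9, -3/59] × {-6/13}) ∪ ({-1, 1/7, 8/3, 29/4, 18} × (-6/13, 2/83))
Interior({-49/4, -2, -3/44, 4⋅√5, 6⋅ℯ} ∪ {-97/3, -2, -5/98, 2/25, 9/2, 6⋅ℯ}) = ∅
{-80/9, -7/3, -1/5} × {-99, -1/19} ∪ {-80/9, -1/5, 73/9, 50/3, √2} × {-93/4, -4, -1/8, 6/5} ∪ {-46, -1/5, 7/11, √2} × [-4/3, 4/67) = ({-80/9, -7/3, -1/5} × {-99, -1/19}) ∪ ({-46, -1/5, 7/11, √2} × [-4/3, 4/67)) ∪ ({-80/9, -1/5, 73/9, 50/3, √2} × {-93/4, -4, -1/8, 6/5})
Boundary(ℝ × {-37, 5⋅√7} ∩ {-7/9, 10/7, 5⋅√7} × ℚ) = {-7/9, 10/7, 5⋅√7} × {-37}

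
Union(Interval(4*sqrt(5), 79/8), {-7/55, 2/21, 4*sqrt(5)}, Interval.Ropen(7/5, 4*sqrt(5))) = Union({-7/55, 2/21}, Interval(7/5, 79/8))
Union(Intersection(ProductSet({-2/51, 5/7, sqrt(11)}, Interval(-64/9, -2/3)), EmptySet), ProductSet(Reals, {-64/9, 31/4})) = ProductSet(Reals, {-64/9, 31/4})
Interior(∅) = ∅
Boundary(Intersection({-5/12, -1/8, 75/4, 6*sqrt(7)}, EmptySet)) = EmptySet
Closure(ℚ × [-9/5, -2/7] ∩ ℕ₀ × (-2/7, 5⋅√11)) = ∅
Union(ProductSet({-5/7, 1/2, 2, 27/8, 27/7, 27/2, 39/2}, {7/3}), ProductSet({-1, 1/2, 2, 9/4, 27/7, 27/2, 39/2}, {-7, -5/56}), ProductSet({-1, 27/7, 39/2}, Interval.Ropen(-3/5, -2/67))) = Union(ProductSet({-1, 27/7, 39/2}, Interval.Ropen(-3/5, -2/67)), ProductSet({-1, 1/2, 2, 9/4, 27/7, 27/2, 39/2}, {-7, -5/56}), ProductSet({-5/7, 1/2, 2, 27/8, 27/7, 27/2, 39/2}, {7/3}))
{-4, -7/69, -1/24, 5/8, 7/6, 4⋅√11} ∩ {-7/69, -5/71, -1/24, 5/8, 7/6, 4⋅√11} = {-7/69, -1/24, 5/8, 7/6, 4⋅√11}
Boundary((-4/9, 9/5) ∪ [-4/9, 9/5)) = {-4/9, 9/5}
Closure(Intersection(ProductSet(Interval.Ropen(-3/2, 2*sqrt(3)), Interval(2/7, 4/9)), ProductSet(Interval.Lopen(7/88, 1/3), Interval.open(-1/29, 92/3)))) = ProductSet(Interval(7/88, 1/3), Interval(2/7, 4/9))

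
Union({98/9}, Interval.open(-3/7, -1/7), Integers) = Union({98/9}, Integers, Interval.open(-3/7, -1/7))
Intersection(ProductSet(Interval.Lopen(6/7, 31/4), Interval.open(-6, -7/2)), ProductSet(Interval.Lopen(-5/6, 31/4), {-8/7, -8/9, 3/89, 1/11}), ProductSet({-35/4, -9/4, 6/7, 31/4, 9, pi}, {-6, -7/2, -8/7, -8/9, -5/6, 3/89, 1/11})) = EmptySet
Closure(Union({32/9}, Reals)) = Reals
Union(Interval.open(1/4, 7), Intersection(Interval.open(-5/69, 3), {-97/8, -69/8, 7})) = Interval.open(1/4, 7)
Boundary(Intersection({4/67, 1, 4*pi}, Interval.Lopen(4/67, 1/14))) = EmptySet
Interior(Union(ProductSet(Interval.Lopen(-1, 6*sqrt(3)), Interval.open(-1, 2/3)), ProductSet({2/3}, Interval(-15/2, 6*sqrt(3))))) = ProductSet(Interval.open(-1, 6*sqrt(3)), Interval.open(-1, 2/3))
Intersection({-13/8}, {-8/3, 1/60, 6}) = EmptySet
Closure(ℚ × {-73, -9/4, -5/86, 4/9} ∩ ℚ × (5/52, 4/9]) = ℝ × {4/9}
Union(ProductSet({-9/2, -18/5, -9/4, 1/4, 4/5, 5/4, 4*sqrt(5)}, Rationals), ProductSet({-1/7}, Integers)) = Union(ProductSet({-1/7}, Integers), ProductSet({-9/2, -18/5, -9/4, 1/4, 4/5, 5/4, 4*sqrt(5)}, Rationals))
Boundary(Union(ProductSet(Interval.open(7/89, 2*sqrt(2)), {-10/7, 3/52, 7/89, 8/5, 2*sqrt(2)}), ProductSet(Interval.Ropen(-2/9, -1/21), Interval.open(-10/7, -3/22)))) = Union(ProductSet({-2/9, -1/21}, Interval(-10/7, -3/22)), ProductSet(Interval(-2/9, -1/21), {-10/7, -3/22}), ProductSet(Interval(7/89, 2*sqrt(2)), {-10/7, 3/52, 7/89, 8/5, 2*sqrt(2)}))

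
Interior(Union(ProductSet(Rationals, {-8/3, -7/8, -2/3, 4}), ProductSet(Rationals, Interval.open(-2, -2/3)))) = EmptySet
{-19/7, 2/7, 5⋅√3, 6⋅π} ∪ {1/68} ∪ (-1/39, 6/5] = {-19/7, 5⋅√3, 6⋅π} ∪ (-1/39, 6/5]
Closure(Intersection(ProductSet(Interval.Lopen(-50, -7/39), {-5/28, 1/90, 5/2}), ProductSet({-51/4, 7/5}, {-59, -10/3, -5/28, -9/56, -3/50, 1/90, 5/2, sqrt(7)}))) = ProductSet({-51/4}, {-5/28, 1/90, 5/2})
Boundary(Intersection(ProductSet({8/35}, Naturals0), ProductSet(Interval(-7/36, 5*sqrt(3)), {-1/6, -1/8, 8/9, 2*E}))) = EmptySet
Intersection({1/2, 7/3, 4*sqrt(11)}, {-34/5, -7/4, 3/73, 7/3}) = {7/3}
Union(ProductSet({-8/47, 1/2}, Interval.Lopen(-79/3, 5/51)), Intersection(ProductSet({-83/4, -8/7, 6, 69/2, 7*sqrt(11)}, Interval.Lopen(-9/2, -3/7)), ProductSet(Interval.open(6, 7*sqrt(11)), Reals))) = ProductSet({-8/47, 1/2}, Interval.Lopen(-79/3, 5/51))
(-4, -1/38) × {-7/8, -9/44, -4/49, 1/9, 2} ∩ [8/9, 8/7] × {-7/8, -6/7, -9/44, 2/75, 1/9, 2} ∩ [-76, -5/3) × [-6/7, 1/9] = ∅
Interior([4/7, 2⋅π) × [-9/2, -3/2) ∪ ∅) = (4/7, 2⋅π) × (-9/2, -3/2)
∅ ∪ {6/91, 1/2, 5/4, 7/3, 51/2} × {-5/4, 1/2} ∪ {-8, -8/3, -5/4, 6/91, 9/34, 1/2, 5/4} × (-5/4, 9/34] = ({6/91, 1/2, 5/4, 7/3, 51/2} × {-5/4, 1/2}) ∪ ({-8, -8/3, -5/4, 6/91, 9/34, 1/2, 5/4} × (-5/4, 9/34])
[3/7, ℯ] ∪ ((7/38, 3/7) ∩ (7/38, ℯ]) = (7/38, ℯ]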